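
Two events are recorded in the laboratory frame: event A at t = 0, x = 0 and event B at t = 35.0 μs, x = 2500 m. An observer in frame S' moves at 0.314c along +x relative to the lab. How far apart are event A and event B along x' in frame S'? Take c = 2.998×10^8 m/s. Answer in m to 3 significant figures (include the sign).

Δx' ≈ -837 m

γ = 1/√(1 − 0.314²) = 1.0533
Δx' = γ(Δx − vΔt) = 1.0533 × (2500 m − 0.314×(2.998×10^8 m/s)×35.0×10^-6 s)
= 1.0533 × (-794.80 m) = -837 m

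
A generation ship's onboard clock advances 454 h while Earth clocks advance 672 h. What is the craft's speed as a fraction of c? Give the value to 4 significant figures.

γ = Δt/τ₀ = 672/454 = 1.48018
β = √(1 − 1/γ²) = √(1 − 1/1.48018²) = 0.7373

β ≈ 0.7373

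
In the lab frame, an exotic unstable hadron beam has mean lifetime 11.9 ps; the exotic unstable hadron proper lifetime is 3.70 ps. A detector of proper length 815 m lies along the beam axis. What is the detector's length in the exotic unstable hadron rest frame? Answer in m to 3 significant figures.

Time dilation ⇒ γ = Δt/τ₀ = 11.9/3.70 = 3.2162
Length contraction: L = L₀/γ = 815/3.2162 = 253 m

L ≈ 253 m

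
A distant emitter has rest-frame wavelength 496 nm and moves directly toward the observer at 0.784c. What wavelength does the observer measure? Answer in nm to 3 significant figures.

λ_obs ≈ 173 nm

Relativistic Doppler: λ_obs = λ_src √((1−β)/(1+β))
= 496 × √(0.21600/1.7840) = 496 × 0.34796 = 173 nm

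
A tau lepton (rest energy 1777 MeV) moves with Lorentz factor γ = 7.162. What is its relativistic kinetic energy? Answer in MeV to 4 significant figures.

γ = 7.162 (given)
K = (γ − 1)m₀c² = (7.162 − 1) × 1777 MeV = 6.16200 × 1777 MeV = 10950 MeV

K ≈ 10950 MeV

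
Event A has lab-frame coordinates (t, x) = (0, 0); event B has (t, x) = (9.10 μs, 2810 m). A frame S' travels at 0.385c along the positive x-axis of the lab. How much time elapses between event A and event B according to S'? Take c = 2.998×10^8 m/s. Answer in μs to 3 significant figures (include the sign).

γ = 1/√(1 − 0.385²) = 1.0835
Δt' = γ(Δt − vΔx/c²) = 1.0835 × (9.10 μs − 0.385×2810 m / (2.998×10^8 m/s))
= 1.0835 × (5.4914 μs) = 5.95 μs

Δt' ≈ 5.95 μs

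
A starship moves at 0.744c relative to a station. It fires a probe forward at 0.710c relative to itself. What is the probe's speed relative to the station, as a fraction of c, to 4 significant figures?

u ≈ 0.9514c

Relativistic velocity addition: u = (u' + v)/(1 + u'v/c²)
= (0.710 + 0.744)/(1 + 0.710×0.744) = 1.454/1.52824 = 0.9514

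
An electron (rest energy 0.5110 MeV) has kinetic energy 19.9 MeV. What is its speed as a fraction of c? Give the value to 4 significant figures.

γ = 1 + K/(m₀c²) = 1 + 19.9/0.5110 = 39.9432
β = √(1 − 1/γ²) = 0.9997

β ≈ 0.9997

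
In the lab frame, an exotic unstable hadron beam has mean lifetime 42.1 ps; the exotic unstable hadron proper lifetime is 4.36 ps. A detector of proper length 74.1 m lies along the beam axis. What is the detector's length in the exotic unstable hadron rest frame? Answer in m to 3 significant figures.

L ≈ 7.67 m

Time dilation ⇒ γ = Δt/τ₀ = 42.1/4.36 = 9.6560
Length contraction: L = L₀/γ = 74.1/9.6560 = 7.67 m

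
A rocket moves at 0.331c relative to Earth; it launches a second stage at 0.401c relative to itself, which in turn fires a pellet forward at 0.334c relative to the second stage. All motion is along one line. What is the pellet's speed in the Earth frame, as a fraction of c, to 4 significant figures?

Compose boost 2: (0.401 + 0.331)/(1 + 0.401×0.331) = 0.7320/1.13273 = 0.646226
Compose boost 3: (0.334 + 0.646226)/(1 + 0.334×0.646226) = 0.980226/1.21584 = 0.8062

u ≈ 0.8062c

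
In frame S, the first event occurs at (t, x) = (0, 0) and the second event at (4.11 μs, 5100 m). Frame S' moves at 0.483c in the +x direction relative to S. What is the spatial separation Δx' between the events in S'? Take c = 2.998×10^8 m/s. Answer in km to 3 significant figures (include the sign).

γ = 1/√(1 − 0.483²) = 1.1420
Δx' = γ(Δx − vΔt) = 1.1420 × (5100 m − 0.483×(2.998×10^8 m/s)×4.11×10^-6 s)
= 1.1420 × (4504.9 m) = 5.14 km

Δx' ≈ 5.14 km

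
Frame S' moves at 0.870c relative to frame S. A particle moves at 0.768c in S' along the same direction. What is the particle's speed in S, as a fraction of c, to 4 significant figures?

Relativistic velocity addition: u = (u' + v)/(1 + u'v/c²)
= (0.768 + 0.870)/(1 + 0.768×0.870) = 1.638/1.66816 = 0.9819

u ≈ 0.9819c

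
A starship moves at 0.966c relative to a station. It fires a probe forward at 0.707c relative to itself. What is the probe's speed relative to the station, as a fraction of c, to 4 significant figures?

Relativistic velocity addition: u = (u' + v)/(1 + u'v/c²)
= (0.707 + 0.966)/(1 + 0.707×0.966) = 1.673/1.68296 = 0.9941

u ≈ 0.9941c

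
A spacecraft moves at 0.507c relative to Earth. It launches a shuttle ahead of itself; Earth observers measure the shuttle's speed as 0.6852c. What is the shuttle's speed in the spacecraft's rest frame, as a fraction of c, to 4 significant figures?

Inverse velocity addition: u' = (u − v)/(1 − uv/c²)
= (0.6852 − 0.507)/(1 − 0.6852×0.507) = 0.1782/0.652604 = 0.2731

u' ≈ 0.2731c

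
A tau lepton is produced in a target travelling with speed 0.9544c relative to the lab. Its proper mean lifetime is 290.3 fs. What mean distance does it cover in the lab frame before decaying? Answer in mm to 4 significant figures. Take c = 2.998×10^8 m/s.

γ = 1/√(1 − 0.9544²) = 3.34974
Dilated lifetime: Δt = γτ₀ = 3.34974 × 290.3 fs = 972.429 fs
d = vΔt = 0.9544c × 972.429 fs = 2.86129×10^8 m/s × 9.72429×10^-13 s = 0.2782 mm

d ≈ 0.2782 mm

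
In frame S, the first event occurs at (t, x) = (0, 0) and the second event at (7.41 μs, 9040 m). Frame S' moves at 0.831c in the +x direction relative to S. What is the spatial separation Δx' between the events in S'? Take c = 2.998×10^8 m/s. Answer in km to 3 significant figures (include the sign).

γ = 1/√(1 − 0.831²) = 1.7977
Δx' = γ(Δx − vΔt) = 1.7977 × (9040 m − 0.831×(2.998×10^8 m/s)×7.41×10^-6 s)
= 1.7977 × (7193.9 m) = 12.9 km

Δx' ≈ 12.9 km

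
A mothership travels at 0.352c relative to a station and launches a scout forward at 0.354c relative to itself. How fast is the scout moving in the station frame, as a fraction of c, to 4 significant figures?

Compose boost 2: (0.354 + 0.352)/(1 + 0.354×0.352) = 0.7060/1.12461 = 0.6278

u ≈ 0.6278c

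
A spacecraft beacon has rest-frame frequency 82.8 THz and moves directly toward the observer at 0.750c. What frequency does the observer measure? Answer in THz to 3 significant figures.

f_obs ≈ 219 THz

Relativistic Doppler: f_obs = f_src √((1+β)/(1−β))
= 82.8 × √(1.7500/0.25000) = 82.8 × 2.6458 = 219 THz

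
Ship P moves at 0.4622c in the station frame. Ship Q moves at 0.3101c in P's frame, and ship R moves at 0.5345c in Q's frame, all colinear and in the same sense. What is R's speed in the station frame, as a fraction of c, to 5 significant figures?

Compose boost 2: (0.3101 + 0.4622)/(1 + 0.3101×0.4622) = 0.77230/1.143328 = 0.6754841
Compose boost 3: (0.5345 + 0.6754841)/(1 + 0.5345×0.6754841) = 1.209984/1.361046 = 0.88901

u ≈ 0.88901c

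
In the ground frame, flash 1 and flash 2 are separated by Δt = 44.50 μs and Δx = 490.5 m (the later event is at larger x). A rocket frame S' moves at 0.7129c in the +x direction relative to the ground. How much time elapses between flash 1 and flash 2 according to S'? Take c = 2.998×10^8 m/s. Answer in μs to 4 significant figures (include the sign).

γ = 1/√(1 − 0.7129²) = 1.42599
Δt' = γ(Δt − vΔx/c²) = 1.42599 × (44.50 μs − 0.7129×490.5 m / (2.998×10^8 m/s))
= 1.42599 × (43.3336 μs) = 61.79 μs

Δt' ≈ 61.79 μs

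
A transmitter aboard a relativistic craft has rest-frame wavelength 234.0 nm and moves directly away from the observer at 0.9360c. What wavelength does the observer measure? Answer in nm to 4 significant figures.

Relativistic Doppler: λ_obs = λ_src √((1+β)/(1−β))
= 234.0 × √(1.93600/0.0640000) = 234.0 × 5.50000 = 1287 nm

λ_obs ≈ 1287 nm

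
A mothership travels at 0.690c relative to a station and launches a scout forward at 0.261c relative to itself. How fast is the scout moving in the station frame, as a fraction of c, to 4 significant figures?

Compose boost 2: (0.261 + 0.690)/(1 + 0.261×0.690) = 0.9510/1.18009 = 0.8059

u ≈ 0.8059c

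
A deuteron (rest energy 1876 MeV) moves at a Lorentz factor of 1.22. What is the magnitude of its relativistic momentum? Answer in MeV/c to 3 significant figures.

β = √(1 − 1/γ²) = √(1 − 1/1.22²) = 0.57283
p = γβm₀c = 1.22 × 0.57283 × 1876 MeV/c = 1310 MeV/c

p ≈ 1310 MeV/c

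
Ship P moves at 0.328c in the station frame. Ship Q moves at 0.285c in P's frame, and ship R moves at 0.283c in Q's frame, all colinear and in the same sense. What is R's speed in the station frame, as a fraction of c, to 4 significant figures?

u ≈ 0.7281c

Compose boost 2: (0.285 + 0.328)/(1 + 0.285×0.328) = 0.6130/1.09348 = 0.560596
Compose boost 3: (0.283 + 0.560596)/(1 + 0.283×0.560596) = 0.843596/1.15865 = 0.7281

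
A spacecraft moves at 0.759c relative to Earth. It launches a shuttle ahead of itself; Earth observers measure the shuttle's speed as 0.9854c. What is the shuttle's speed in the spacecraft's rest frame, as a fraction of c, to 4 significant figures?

Inverse velocity addition: u' = (u − v)/(1 − uv/c²)
= (0.9854 − 0.759)/(1 − 0.9854×0.759) = 0.2264/0.252081 = 0.8981

u' ≈ 0.8981c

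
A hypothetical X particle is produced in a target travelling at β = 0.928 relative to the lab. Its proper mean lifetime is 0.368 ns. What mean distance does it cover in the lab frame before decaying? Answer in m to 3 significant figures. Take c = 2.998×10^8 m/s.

γ = 1/√(1 − 0.928²) = 2.6840
Dilated lifetime: Δt = γτ₀ = 2.6840 × 0.368 ns = 0.98771 ns
d = vΔt = 0.928c × 0.98771 ns = 2.7821×10^8 m/s × 9.8771×10^-10 s = 0.275 m

d ≈ 0.275 m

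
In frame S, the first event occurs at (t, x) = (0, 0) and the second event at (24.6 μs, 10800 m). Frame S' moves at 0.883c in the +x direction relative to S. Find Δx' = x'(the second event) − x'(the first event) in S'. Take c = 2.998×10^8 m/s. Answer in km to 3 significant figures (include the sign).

γ = 1/√(1 − 0.883²) = 2.1305
Δx' = γ(Δx − vΔt) = 2.1305 × (10800 m − 0.883×(2.998×10^8 m/s)×24.6×10^-6 s)
= 2.1305 × (4287.8 m) = 9.14 km

Δx' ≈ 9.14 km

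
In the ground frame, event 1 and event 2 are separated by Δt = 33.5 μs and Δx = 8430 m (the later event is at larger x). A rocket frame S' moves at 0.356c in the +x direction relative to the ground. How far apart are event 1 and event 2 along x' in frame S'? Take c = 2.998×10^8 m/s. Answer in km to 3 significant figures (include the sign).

Δx' ≈ 5.19 km

γ = 1/√(1 − 0.356²) = 1.0701
Δx' = γ(Δx − vΔt) = 1.0701 × (8430 m − 0.356×(2.998×10^8 m/s)×33.5×10^-6 s)
= 1.0701 × (4854.6 m) = 5.19 km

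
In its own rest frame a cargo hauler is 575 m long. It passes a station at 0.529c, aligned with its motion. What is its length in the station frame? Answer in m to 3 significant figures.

γ = 1/√(1 − 0.529²) = 1.1784
Length contraction: L = L₀/γ = 575/1.1784 = 488 m

L ≈ 488 m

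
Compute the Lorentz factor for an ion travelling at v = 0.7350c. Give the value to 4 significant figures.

γ = 1/√(1 − β²) = 1/√(1 − 0.7350²) = 1/√(0.459775) = 1.475

γ ≈ 1.475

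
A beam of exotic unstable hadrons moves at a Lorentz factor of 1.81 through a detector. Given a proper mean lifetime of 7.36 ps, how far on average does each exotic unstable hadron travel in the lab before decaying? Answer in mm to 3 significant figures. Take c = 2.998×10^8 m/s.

d ≈ 3.33 mm

β = √(1 − 1/γ²) = √(1 − 1/1.81²) = 0.83352
Dilated lifetime: Δt = γτ₀ = 1.81 × 7.36 ps = 13.322 ps
d = vΔt = 0.83352c × 13.322 ps = 2.4989×10^8 m/s × 1.3322×10^-11 s = 3.33 mm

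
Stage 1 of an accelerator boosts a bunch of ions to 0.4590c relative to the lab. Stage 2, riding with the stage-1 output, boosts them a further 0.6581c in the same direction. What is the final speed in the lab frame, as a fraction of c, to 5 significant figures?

Compose boost 2: (0.6581 + 0.4590)/(1 + 0.6581×0.4590) = 1.1171/1.302068 = 0.85794

u ≈ 0.85794c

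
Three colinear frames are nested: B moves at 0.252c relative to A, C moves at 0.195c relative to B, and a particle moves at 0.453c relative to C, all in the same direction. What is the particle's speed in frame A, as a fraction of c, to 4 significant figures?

Compose boost 2: (0.195 + 0.252)/(1 + 0.195×0.252) = 0.4470/1.04914 = 0.426063
Compose boost 3: (0.453 + 0.426063)/(1 + 0.453×0.426063) = 0.879063/1.19301 = 0.7368

u ≈ 0.7368c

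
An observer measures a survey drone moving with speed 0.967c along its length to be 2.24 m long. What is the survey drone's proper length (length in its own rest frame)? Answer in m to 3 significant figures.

L₀ ≈ 8.79 m

γ = 1/√(1 − 0.967²) = 3.9250
L₀ = γL = 3.9250 × 2.24 = 8.79 m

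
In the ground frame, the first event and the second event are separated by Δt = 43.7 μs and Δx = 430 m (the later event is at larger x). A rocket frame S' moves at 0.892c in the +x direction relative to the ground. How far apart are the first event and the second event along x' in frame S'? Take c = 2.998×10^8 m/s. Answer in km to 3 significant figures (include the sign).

Δx' ≈ -24.9 km

γ = 1/√(1 − 0.892²) = 2.2122
Δx' = γ(Δx − vΔt) = 2.2122 × (430 m − 0.892×(2.998×10^8 m/s)×43.7×10^-6 s)
= 2.2122 × (-11256 m) = -24.9 km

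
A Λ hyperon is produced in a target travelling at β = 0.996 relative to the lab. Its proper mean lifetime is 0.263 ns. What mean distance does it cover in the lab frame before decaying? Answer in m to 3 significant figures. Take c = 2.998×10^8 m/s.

γ = 1/√(1 − 0.996²) = 11.192
Dilated lifetime: Δt = γτ₀ = 11.192 × 0.263 ns = 2.9434 ns
d = vΔt = 0.996c × 2.9434 ns = 2.9860×10^8 m/s × 2.9434×10^-9 s = 0.879 m

d ≈ 0.879 m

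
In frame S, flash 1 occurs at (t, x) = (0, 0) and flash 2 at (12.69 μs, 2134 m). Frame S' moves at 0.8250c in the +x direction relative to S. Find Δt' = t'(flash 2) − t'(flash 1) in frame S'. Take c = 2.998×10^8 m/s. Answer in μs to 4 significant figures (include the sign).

γ = 1/√(1 − 0.8250²) = 1.76950
Δt' = γ(Δt − vΔx/c²) = 1.76950 × (12.69 μs − 0.8250×2134 m / (2.998×10^8 m/s))
= 1.76950 × (6.81759 μs) = 12.06 μs

Δt' ≈ 12.06 μs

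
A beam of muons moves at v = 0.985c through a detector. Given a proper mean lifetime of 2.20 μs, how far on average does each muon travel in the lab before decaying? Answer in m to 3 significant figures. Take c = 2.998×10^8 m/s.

γ = 1/√(1 − 0.985²) = 5.7953
Dilated lifetime: Δt = γτ₀ = 5.7953 × 2.20 μs = 12.750 μs
d = vΔt = 0.985c × 12.750 μs = 2.9530×10^8 m/s × 1.2750×10^-5 s = 3760 m

d ≈ 3760 m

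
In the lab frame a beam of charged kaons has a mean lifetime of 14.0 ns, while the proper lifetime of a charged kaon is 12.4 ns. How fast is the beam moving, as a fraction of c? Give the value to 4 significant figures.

β ≈ 0.4642

γ = Δt/τ₀ = 14.0/12.4 = 1.12903
β = √(1 − 1/γ²) = √(1 − 1/1.12903²) = 0.4642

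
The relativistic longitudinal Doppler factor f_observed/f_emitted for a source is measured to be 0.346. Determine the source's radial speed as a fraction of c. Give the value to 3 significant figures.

f_obs/f_src = √((1−β)/(1+β)) = 0.346  ⇒  (1−β)/(1+β) = 0.11972
β = |1 − D²|/(1 + D²) = |1 − 0.11972|/(1 + 0.11972) = 0.786

β ≈ 0.786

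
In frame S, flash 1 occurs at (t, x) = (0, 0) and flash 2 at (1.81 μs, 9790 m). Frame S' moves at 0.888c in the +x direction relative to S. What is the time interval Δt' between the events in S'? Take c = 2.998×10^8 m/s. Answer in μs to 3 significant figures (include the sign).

γ = 1/√(1 − 0.888²) = 2.1747
Δt' = γ(Δt − vΔx/c²) = 2.1747 × (1.81 μs − 0.888×9790 m / (2.998×10^8 m/s))
= 2.1747 × (-27.188 μs) = -59.1 μs

Δt' ≈ -59.1 μs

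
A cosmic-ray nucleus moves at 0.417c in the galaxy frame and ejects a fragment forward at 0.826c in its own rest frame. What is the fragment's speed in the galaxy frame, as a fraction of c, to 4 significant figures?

u ≈ 0.9245c

Compose boost 2: (0.826 + 0.417)/(1 + 0.826×0.417) = 1.243/1.34444 = 0.9245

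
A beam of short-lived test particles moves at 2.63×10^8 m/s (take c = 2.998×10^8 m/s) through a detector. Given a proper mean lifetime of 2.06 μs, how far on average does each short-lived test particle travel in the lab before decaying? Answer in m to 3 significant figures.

β = v/c = 2.63×10^8 / 2.998×10^8 = 0.87725
γ = 1/√(1 − 0.87725²) = 2.0832
Dilated lifetime: Δt = γτ₀ = 2.0832 × 2.06 μs = 4.2914 μs
d = vΔt = 0.87725c × 4.2914 μs = 2.6300×10^8 m/s × 4.2914×10^-6 s = 1130 m

d ≈ 1130 m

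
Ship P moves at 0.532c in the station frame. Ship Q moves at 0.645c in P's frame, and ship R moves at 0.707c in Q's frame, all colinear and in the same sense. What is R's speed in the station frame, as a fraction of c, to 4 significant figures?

Compose boost 2: (0.645 + 0.532)/(1 + 0.645×0.532) = 1.177/1.34314 = 0.876305
Compose boost 3: (0.707 + 0.876305)/(1 + 0.707×0.876305) = 1.58330/1.61955 = 0.9776

u ≈ 0.9776c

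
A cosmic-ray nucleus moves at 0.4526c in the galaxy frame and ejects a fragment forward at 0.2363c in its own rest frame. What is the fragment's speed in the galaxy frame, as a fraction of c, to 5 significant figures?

u ≈ 0.62234c

Compose boost 2: (0.2363 + 0.4526)/(1 + 0.2363×0.4526) = 0.68890/1.106949 = 0.62234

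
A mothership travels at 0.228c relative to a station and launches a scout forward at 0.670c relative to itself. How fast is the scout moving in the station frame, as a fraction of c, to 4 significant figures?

Compose boost 2: (0.670 + 0.228)/(1 + 0.670×0.228) = 0.8980/1.15276 = 0.7790

u ≈ 0.7790c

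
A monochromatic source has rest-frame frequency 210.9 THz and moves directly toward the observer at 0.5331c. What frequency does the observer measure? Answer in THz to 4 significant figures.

f_obs ≈ 382.2 THz

Relativistic Doppler: f_obs = f_src √((1+β)/(1−β))
= 210.9 × √(1.53310/0.466900) = 210.9 × 1.81206 = 382.2 THz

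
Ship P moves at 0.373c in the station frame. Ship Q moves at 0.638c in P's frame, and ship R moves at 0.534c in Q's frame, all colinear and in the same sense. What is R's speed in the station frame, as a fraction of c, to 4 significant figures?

Compose boost 2: (0.638 + 0.373)/(1 + 0.638×0.373) = 1.011/1.23797 = 0.816657
Compose boost 3: (0.534 + 0.816657)/(1 + 0.534×0.816657) = 1.35066/1.43609 = 0.9405

u ≈ 0.9405c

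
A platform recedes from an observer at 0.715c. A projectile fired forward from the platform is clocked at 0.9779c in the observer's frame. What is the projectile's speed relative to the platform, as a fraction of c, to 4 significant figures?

Inverse velocity addition: u' = (u − v)/(1 − uv/c²)
= (0.9779 − 0.715)/(1 − 0.9779×0.715) = 0.2629/0.300802 = 0.8740

u' ≈ 0.8740c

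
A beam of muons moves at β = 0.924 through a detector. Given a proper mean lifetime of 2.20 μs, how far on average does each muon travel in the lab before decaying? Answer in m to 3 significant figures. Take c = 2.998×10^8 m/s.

d ≈ 1590 m

γ = 1/√(1 − 0.924²) = 2.6151
Dilated lifetime: Δt = γτ₀ = 2.6151 × 2.20 μs = 5.7533 μs
d = vΔt = 0.924c × 5.7533 μs = 2.7702×10^8 m/s × 5.7533×10^-6 s = 1590 m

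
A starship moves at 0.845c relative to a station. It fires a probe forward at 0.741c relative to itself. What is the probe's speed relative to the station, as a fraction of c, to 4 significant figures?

u ≈ 0.9753c

Relativistic velocity addition: u = (u' + v)/(1 + u'v/c²)
= (0.741 + 0.845)/(1 + 0.741×0.845) = 1.586/1.62614 = 0.9753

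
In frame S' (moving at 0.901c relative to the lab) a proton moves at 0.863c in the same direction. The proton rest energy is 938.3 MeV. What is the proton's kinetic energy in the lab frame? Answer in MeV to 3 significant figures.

K ≈ 6670 MeV

u_lab = (0.863 + 0.901)/(1 + 0.863×0.901) = 0.992370
γ = 1/√(1 − 0.992370²) = 8.1105
K = (γ − 1)m₀c² = (8.1105 − 1) × 938.3 = 7.1105 × 938.3 = 6670 MeV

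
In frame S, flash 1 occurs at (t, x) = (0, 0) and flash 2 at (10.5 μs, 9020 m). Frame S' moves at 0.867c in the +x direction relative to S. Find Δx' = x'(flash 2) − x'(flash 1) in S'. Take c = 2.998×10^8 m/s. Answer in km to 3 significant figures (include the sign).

γ = 1/√(1 − 0.867²) = 2.0068
Δx' = γ(Δx − vΔt) = 2.0068 × (9020 m − 0.867×(2.998×10^8 m/s)×10.5×10^-6 s)
= 2.0068 × (6290.8 m) = 12.6 km

Δx' ≈ 12.6 km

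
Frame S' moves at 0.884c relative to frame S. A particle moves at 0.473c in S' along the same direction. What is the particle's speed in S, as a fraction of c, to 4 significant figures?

u ≈ 0.9569c

Relativistic velocity addition: u = (u' + v)/(1 + u'v/c²)
= (0.473 + 0.884)/(1 + 0.473×0.884) = 1.357/1.41813 = 0.9569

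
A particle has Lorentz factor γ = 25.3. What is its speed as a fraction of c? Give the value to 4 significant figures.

β = √(1 − 1/γ²) = √(1 − 1/25.3²) = √(0.998438) = 0.9992

β ≈ 0.9992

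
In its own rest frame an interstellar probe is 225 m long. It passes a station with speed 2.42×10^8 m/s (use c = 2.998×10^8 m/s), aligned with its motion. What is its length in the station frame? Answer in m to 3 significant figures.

L ≈ 133 m

β = v/c = 2.42×10^8 / 2.998×10^8 = 0.80720
γ = 1/√(1 − 0.80720²) = 1.6941
Length contraction: L = L₀/γ = 225/1.6941 = 133 m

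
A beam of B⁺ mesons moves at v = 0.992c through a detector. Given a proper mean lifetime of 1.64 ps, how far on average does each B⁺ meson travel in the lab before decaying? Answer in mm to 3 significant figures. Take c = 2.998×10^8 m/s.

d ≈ 3.86 mm

γ = 1/√(1 − 0.992²) = 7.9216
Dilated lifetime: Δt = γτ₀ = 7.9216 × 1.64 ps = 12.991 ps
d = vΔt = 0.992c × 12.991 ps = 2.9740×10^8 m/s × 1.2991×10^-11 s = 3.86 mm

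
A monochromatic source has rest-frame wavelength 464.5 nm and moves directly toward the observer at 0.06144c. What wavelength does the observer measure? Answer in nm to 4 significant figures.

λ_obs ≈ 436.8 nm

Relativistic Doppler: λ_obs = λ_src √((1−β)/(1+β))
= 464.5 × √(0.938560/1.06144) = 464.5 × 0.940337 = 436.8 nm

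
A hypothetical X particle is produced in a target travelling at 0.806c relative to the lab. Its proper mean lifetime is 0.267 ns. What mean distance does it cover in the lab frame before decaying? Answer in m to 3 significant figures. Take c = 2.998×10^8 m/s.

d ≈ 0.109 m

γ = 1/√(1 − 0.806²) = 1.6894
Dilated lifetime: Δt = γτ₀ = 1.6894 × 0.267 ns = 0.45108 ns
d = vΔt = 0.806c × 0.45108 ns = 2.4164×10^8 m/s × 4.5108×10^-10 s = 0.109 m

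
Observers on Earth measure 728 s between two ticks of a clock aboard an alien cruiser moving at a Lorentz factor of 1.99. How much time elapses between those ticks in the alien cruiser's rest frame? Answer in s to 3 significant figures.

τ₀ ≈ 366 s

γ = 1.99 (given)
Proper time: τ₀ = Δt/γ = 728/1.99 = 366 s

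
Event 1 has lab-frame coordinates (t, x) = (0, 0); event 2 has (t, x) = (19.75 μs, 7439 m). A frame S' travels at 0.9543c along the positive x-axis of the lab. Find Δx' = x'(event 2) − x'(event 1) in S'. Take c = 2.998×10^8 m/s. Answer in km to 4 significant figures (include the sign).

γ = 1/√(1 − 0.9543²) = 3.34616
Δx' = γ(Δx − vΔt) = 3.34616 × (7439 m − 0.9543×(2.998×10^8 m/s)×19.75×10^-6 s)
= 3.34616 × (1788.54 m) = 5.985 km

Δx' ≈ 5.985 km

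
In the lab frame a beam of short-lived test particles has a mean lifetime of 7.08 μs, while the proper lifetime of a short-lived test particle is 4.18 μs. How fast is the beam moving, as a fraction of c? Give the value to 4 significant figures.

γ = Δt/τ₀ = 7.08/4.18 = 1.69378
β = √(1 − 1/γ²) = √(1 − 1/1.69378²) = 0.8071

β ≈ 0.8071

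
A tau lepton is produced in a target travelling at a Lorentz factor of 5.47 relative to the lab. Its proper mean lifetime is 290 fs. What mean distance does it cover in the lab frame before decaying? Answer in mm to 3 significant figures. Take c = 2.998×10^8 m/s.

β = √(1 − 1/γ²) = √(1 − 1/5.47²) = 0.98315
Dilated lifetime: Δt = γτ₀ = 5.47 × 290 fs = 1586.3 fs
d = vΔt = 0.98315c × 1586.3 fs = 2.9475×10^8 m/s × 1.5863×10^-12 s = 0.468 mm

d ≈ 0.468 mm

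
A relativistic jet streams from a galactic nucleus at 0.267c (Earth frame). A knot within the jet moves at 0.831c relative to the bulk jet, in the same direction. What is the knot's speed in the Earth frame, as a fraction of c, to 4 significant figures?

Relativistic velocity addition: u = (u' + v)/(1 + u'v/c²)
= (0.831 + 0.267)/(1 + 0.831×0.267) = 1.098/1.22188 = 0.8986

u ≈ 0.8986c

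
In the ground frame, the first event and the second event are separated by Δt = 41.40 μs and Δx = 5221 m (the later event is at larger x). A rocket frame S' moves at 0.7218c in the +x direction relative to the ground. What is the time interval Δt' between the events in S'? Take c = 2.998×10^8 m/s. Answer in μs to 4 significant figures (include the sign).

Δt' ≈ 41.66 μs

γ = 1/√(1 − 0.7218²) = 1.44487
Δt' = γ(Δt − vΔx/c²) = 1.44487 × (41.40 μs − 0.7218×5221 m / (2.998×10^8 m/s))
= 1.44487 × (28.8299 μs) = 41.66 μs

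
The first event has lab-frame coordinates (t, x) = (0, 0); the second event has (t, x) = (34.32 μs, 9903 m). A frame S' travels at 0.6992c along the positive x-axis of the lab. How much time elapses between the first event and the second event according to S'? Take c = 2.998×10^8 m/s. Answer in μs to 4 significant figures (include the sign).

γ = 1/√(1 − 0.6992²) = 1.39875
Δt' = γ(Δt − vΔx/c²) = 1.39875 × (34.32 μs − 0.6992×9903 m / (2.998×10^8 m/s))
= 1.39875 × (11.2240 μs) = 15.70 μs

Δt' ≈ 15.70 μs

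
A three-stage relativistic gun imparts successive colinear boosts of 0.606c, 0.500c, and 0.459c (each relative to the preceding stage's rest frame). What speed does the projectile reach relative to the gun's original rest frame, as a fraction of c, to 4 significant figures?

Compose boost 2: (0.500 + 0.606)/(1 + 0.500×0.606) = 1.106/1.30300 = 0.848810
Compose boost 3: (0.459 + 0.848810)/(1 + 0.459×0.848810) = 1.30781/1.38960 = 0.9411

u ≈ 0.9411c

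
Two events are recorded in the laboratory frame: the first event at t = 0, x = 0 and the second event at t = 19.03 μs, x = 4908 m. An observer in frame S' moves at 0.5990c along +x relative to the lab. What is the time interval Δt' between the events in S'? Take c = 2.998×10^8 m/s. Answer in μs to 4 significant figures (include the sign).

Δt' ≈ 11.52 μs

γ = 1/√(1 − 0.5990²) = 1.24883
Δt' = γ(Δt − vΔx/c²) = 1.24883 × (19.03 μs − 0.5990×4908 m / (2.998×10^8 m/s))
= 1.24883 × (9.22382 μs) = 11.52 μs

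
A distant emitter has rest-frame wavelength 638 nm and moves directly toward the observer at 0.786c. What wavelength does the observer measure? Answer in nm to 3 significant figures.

Relativistic Doppler: λ_obs = λ_src √((1−β)/(1+β))
= 638 × √(0.21400/1.7860) = 638 × 0.34615 = 221 nm

λ_obs ≈ 221 nm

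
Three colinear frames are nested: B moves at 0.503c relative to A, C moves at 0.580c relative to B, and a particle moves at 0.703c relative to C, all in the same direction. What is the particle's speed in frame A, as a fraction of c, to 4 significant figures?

Compose boost 2: (0.580 + 0.503)/(1 + 0.580×0.503) = 1.083/1.29174 = 0.838404
Compose boost 3: (0.703 + 0.838404)/(1 + 0.703×0.838404) = 1.54140/1.58940 = 0.9698

u ≈ 0.9698c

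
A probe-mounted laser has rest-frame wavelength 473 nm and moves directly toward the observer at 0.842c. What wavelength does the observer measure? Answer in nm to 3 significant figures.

λ_obs ≈ 139 nm

Relativistic Doppler: λ_obs = λ_src √((1−β)/(1+β))
= 473 × √(0.15800/1.8420) = 473 × 0.29288 = 139 nm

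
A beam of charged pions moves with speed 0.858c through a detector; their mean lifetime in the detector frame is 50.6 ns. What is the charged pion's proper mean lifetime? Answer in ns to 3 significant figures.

τ₀ ≈ 26.0 ns

γ = 1/√(1 − 0.858²) = 1.9469
Proper time: τ₀ = Δt/γ = 50.6/1.9469 = 26.0 ns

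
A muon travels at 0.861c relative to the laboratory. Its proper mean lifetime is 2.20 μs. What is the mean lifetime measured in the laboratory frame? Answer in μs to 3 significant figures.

Δt ≈ 4.33 μs

γ = 1/√(1 − 0.861²) = 1.9662
Time dilation: Δt = γτ₀ = 1.9662 × 2.20 μs = 4.33 μs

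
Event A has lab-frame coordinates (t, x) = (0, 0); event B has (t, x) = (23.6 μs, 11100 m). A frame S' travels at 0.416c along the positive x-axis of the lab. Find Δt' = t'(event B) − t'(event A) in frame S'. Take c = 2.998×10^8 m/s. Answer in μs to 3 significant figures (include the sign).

Δt' ≈ 9.01 μs

γ = 1/√(1 − 0.416²) = 1.0997
Δt' = γ(Δt − vΔx/c²) = 1.0997 × (23.6 μs − 0.416×11100 m / (2.998×10^8 m/s))
= 1.0997 × (8.1977 μs) = 9.01 μs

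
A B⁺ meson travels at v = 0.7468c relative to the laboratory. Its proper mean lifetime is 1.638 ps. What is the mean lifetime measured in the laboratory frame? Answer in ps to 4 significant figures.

Δt ≈ 2.463 ps

γ = 1/√(1 − 0.7468²) = 1.50365
Time dilation: Δt = γτ₀ = 1.50365 × 1.638 ps = 2.463 ps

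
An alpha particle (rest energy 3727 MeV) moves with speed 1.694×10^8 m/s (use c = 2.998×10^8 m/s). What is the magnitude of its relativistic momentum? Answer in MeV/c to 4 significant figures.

β = v/c = 1.694×10^8 / 2.998×10^8 = 0.565043
γ = 1/√(1 − 0.565043²) = 1.21203
p = γβm₀c = 1.21203 × 0.565043 × 3727 MeV/c = 2552 MeV/c

p ≈ 2552 MeV/c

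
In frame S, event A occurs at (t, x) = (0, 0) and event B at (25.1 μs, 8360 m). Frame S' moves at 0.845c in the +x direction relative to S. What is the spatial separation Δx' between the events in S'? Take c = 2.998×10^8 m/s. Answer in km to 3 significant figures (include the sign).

γ = 1/√(1 − 0.845²) = 1.8700
Δx' = γ(Δx − vΔt) = 1.8700 × (8360 m − 0.845×(2.998×10^8 m/s)×25.1×10^-6 s)
= 1.8700 × (2001.4 m) = 3.74 km

Δx' ≈ 3.74 km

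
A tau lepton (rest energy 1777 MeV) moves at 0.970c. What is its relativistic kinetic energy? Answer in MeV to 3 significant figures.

K ≈ 5530 MeV

γ = 1/√(1 − 0.970²) = 4.1135
K = (γ − 1)m₀c² = (4.1135 − 1) × 1777 MeV = 3.1135 × 1777 MeV = 5530 MeV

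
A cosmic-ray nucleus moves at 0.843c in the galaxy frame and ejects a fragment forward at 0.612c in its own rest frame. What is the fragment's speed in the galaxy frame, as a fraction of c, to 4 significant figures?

u ≈ 0.9598c

Compose boost 2: (0.612 + 0.843)/(1 + 0.612×0.843) = 1.455/1.51592 = 0.9598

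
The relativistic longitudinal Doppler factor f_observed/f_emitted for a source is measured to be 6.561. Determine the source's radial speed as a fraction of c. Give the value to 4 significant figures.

f_obs/f_src = √((1+β)/(1−β)) = 6.561  ⇒  (1+β)/(1−β) = 43.0467
β = |1 − D²|/(1 + D²) = |1 − 43.0467|/(1 + 43.0467) = 0.9546

β ≈ 0.9546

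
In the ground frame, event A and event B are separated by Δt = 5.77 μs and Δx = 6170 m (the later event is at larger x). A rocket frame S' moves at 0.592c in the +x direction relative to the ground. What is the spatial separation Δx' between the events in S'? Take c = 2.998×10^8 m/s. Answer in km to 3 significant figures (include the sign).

Δx' ≈ 6.39 km

γ = 1/√(1 − 0.592²) = 1.2408
Δx' = γ(Δx − vΔt) = 1.2408 × (6170 m − 0.592×(2.998×10^8 m/s)×5.77×10^-6 s)
= 1.2408 × (5145.9 m) = 6.39 km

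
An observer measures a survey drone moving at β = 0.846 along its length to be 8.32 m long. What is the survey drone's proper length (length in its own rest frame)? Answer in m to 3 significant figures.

γ = 1/√(1 − 0.846²) = 1.8755
L₀ = γL = 1.8755 × 8.32 = 15.6 m

L₀ ≈ 15.6 m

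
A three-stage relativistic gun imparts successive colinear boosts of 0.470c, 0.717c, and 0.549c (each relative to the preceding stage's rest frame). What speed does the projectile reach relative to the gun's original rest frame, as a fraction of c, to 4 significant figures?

Compose boost 2: (0.717 + 0.470)/(1 + 0.717×0.470) = 1.187/1.33699 = 0.887815
Compose boost 3: (0.549 + 0.887815)/(1 + 0.549×0.887815) = 1.43682/1.48741 = 0.9660

u ≈ 0.9660c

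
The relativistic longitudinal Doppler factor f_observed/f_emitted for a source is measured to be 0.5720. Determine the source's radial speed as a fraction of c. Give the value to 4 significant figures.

β ≈ 0.5070

f_obs/f_src = √((1−β)/(1+β)) = 0.5720  ⇒  (1−β)/(1+β) = 0.327184
β = |1 − D²|/(1 + D²) = |1 − 0.327184|/(1 + 0.327184) = 0.5070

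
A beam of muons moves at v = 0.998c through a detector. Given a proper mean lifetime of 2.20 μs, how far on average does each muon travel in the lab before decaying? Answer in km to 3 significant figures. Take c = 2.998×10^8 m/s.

γ = 1/√(1 − 0.998²) = 15.819
Dilated lifetime: Δt = γτ₀ = 15.819 × 2.20 μs = 34.802 μs
d = vΔt = 0.998c × 34.802 μs = 2.9920×10^8 m/s × 3.4802×10^-5 s = 10.4 km

d ≈ 10.4 km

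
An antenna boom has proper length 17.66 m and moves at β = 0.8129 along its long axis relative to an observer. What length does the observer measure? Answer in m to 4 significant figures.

γ = 1/√(1 − 0.8129²) = 1.71702
Length contraction: L = L₀/γ = 17.66/1.71702 = 10.29 m

L ≈ 10.29 m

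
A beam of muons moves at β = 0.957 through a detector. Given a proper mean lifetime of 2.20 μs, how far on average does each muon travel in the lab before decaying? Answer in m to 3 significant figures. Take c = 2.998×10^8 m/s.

γ = 1/√(1 − 0.957²) = 3.4472
Dilated lifetime: Δt = γτ₀ = 3.4472 × 2.20 μs = 7.5839 μs
d = vΔt = 0.957c × 7.5839 μs = 2.8691×10^8 m/s × 7.5839×10^-6 s = 2180 m

d ≈ 2180 m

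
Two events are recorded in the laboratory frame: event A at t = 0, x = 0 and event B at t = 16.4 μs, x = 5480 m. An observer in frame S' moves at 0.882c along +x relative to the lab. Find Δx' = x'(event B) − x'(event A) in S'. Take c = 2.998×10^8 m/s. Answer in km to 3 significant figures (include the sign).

Δx' ≈ 2.43 km

γ = 1/√(1 − 0.882²) = 2.1220
Δx' = γ(Δx − vΔt) = 2.1220 × (5480 m − 0.882×(2.998×10^8 m/s)×16.4×10^-6 s)
= 2.1220 × (1143.5 m) = 2.43 km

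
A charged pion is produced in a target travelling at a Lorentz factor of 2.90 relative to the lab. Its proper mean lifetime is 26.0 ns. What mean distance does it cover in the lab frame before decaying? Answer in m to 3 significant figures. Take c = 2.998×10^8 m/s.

d ≈ 21.2 m

β = √(1 − 1/γ²) = √(1 − 1/2.90²) = 0.93867
Dilated lifetime: Δt = γτ₀ = 2.90 × 26.0 ns = 75.400 ns
d = vΔt = 0.93867c × 75.400 ns = 2.8141×10^8 m/s × 7.5400×10^-8 s = 21.2 m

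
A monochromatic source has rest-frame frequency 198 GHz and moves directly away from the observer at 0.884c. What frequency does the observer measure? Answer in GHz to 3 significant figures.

f_obs ≈ 49.1 GHz

Relativistic Doppler: f_obs = f_src √((1−β)/(1+β))
= 198 × √(0.11600/1.8840) = 198 × 0.24814 = 49.1 GHz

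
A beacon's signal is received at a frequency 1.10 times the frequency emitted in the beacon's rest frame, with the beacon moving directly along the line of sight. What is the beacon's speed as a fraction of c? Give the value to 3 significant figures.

f_obs/f_src = √((1+β)/(1−β)) = 1.10  ⇒  (1+β)/(1−β) = 1.2100
β = |1 − D²|/(1 + D²) = |1 − 1.2100|/(1 + 1.2100) = 0.0950

β ≈ 0.0950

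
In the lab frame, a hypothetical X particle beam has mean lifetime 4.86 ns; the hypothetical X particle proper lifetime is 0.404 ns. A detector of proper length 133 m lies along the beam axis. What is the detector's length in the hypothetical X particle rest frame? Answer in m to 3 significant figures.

Time dilation ⇒ γ = Δt/τ₀ = 4.86/0.404 = 12.030
Length contraction: L = L₀/γ = 133/12.030 = 11.1 m

L ≈ 11.1 m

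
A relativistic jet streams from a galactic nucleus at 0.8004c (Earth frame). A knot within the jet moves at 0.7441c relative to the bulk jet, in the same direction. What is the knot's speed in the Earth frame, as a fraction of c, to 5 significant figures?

Relativistic velocity addition: u = (u' + v)/(1 + u'v/c²)
= (0.7441 + 0.8004)/(1 + 0.7441×0.8004) = 1.5445/1.595578 = 0.96799

u ≈ 0.96799c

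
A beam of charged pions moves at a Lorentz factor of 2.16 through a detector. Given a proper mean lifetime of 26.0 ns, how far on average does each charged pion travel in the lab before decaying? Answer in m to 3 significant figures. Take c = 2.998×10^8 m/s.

β = √(1 − 1/γ²) = √(1 − 1/2.16²) = 0.88638
Dilated lifetime: Δt = γτ₀ = 2.16 × 26.0 ns = 56.160 ns
d = vΔt = 0.88638c × 56.160 ns = 2.6574×10^8 m/s × 5.6160×10^-8 s = 14.9 m

d ≈ 14.9 m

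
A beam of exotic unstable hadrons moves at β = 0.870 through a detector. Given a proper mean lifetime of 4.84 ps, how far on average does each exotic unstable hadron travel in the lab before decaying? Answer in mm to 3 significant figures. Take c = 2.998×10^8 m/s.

γ = 1/√(1 − 0.870²) = 2.0282
Dilated lifetime: Δt = γτ₀ = 2.0282 × 4.84 ps = 9.8164 ps
d = vΔt = 0.870c × 9.8164 ps = 2.6083×10^8 m/s × 9.8164×10^-12 s = 2.56 mm

d ≈ 2.56 mm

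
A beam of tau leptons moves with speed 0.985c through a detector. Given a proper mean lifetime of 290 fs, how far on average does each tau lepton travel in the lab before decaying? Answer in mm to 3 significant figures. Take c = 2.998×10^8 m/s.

γ = 1/√(1 − 0.985²) = 5.7953
Dilated lifetime: Δt = γτ₀ = 5.7953 × 290 fs = 1680.6 fs
d = vΔt = 0.985c × 1680.6 fs = 2.9530×10^8 m/s × 1.6806×10^-12 s = 0.496 mm

d ≈ 0.496 mm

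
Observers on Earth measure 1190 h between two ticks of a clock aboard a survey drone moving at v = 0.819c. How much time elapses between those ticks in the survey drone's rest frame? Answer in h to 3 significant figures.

γ = 1/√(1 − 0.819²) = 1.7428
Proper time: τ₀ = Δt/γ = 1190/1.7428 = 683 h

τ₀ ≈ 683 h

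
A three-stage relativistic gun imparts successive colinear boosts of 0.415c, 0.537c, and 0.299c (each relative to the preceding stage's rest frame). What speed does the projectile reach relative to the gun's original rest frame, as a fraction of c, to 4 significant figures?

Compose boost 2: (0.537 + 0.415)/(1 + 0.537×0.415) = 0.9520/1.22286 = 0.778506
Compose boost 3: (0.299 + 0.778506)/(1 + 0.299×0.778506) = 1.07751/1.23277 = 0.8741

u ≈ 0.8741c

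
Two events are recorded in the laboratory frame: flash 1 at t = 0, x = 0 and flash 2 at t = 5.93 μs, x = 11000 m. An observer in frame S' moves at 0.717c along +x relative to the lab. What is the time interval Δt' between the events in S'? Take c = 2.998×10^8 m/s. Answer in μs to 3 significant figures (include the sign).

γ = 1/√(1 − 0.717²) = 1.4346
Δt' = γ(Δt − vΔx/c²) = 1.4346 × (5.93 μs − 0.717×11000 m / (2.998×10^8 m/s))
= 1.4346 × (-20.378 μs) = -29.2 μs

Δt' ≈ -29.2 μs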